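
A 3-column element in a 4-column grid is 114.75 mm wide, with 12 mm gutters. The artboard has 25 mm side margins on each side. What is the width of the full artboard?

207 mm

114.75 − 2·12 = 90.75; ÷3 gives c = 30.25 mm.
Total width: 2·25 + 4·30.25 + 3·12 = 207 mm.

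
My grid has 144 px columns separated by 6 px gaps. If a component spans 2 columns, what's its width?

2 columns plus 1 gap: 288 + 6 = 294 px.

294 px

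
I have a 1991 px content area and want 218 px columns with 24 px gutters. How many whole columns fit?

8 columns

k columns need k·218 + (k−1)·24 = k·242 − 24.
k·242 − 24 ≤ 1991 → k ≤ 2015 / 242 ≈ 8.33, so k = 8.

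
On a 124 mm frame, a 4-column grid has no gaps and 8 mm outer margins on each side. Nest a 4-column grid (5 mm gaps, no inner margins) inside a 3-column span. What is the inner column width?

16.5 mm

Outer content = 124 − 2·8 = 108 mm.
4c = 108 → c = 27 mm.
With no gaps, 3 columns span 3·27 = 81 mm.
Subtracting 3 gaps of 5 leaves 66 for 4 columns, so d = 16.5 mm.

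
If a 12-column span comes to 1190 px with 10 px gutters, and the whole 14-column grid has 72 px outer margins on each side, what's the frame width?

12 columns + 11 gutters: 12c + 11·10 = 1190.
12c = 1190 − 110 = 1080, so c = 90 px.
Frame = 2·72 + 14·90 + 13·10 = 144 + 1260 + 130 = 1534 px.

1534 px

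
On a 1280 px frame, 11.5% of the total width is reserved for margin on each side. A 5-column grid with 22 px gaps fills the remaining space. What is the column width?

179.52 px

1280 × (1 − 2·11.5%) = 1280 × 77% = 985.6 px for the columns.
Subtracting 4 gaps of 22 leaves 897.6 for 5 columns, so c = 179.52 px.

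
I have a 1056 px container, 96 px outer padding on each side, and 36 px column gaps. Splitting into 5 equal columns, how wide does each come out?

Inside the margins: 1056 − 192 = 864 px.
Subtracting 4 column gaps of 36 leaves 720 for 5 columns, so c = 144 px.

144 px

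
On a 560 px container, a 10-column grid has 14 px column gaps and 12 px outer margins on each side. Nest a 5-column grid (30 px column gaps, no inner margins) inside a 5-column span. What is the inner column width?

28.2 px

Subtract both margins: 560 − 2·12 = 536 px.
Subtracting 9 column gaps of 14 leaves 410 for 10 columns, so c = 41 px.
5-column span = 5·41 + 4·14 = 261 px.
5 columns + 4 column gaps: 5d + 4·30 = 261.
5d = 261 − 120 = 141, so d = 28.2 px.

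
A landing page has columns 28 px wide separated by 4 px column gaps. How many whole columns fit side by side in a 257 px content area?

8 columns

k columns need k·28 + (k−1)·4 = k·32 − 4.
k·32 − 4 ≤ 257 → k ≤ 261 / 32 ≈ 8.16, so k = 8.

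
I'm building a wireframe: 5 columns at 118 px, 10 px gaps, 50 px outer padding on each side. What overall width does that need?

Total width: 2·50 + 5·118 + 4·10 = 730 px.

730 px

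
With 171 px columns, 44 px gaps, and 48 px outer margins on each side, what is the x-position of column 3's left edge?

478 px

Column 3 starts at margin + 2·(column + gutter) = 48 + 2·215 = 478 px.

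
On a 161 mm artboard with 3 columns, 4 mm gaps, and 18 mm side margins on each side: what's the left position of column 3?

104 mm

Take off 36 mm of margins, leaving 125 mm.
3 columns + 2 gaps: 3c + 2·4 = 125.
3c = 125 − 8 = 117, so c = 39 mm.
Each column+gutter stride is 43 mm; 2 of them past the 18 mm margin is 18 + 86 = 104 mm.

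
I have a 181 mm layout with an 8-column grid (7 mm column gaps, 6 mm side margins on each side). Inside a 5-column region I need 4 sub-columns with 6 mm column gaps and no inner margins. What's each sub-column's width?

Inside the margins: 181 − 12 = 169 mm.
8c + 7·7 = 169 → 8c = 120 → c = 15 mm.
Span of 5: 5·15 + 4·7 = 75 + 28 = 103 mm.
103 − 3·6 = 85; ÷4 gives d = 21.25 mm.

21.25 mm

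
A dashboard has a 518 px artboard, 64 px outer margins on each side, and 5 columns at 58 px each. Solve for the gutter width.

Inside the margins: 518 − 128 = 390 px.
5 columns take 5·58 = 290 px; remaining 100 splits into 4 gutters.
g = 100 / 4 = 25 px.

25 px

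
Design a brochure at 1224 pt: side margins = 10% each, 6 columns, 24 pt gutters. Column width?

143.2 pt

Margins: 10% × 1224 = 122.4 pt each, so content = 1224 − 244.8 = 979.2 pt.
6c + 5·24 = 979.2 → 6c = 859.2 → c = 143.2 pt.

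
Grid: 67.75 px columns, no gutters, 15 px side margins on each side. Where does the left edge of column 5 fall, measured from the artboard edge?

286 px

Column 5 starts at margin + 4·(column + gutter) = 15 + 4·67.75 = 286 px.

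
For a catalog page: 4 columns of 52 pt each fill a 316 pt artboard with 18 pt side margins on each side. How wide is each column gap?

Inside the margins: 316 − 36 = 280 pt.
Columns use 208 pt, leaving 72 pt across 3 column gaps = 24 pt each.

24 pt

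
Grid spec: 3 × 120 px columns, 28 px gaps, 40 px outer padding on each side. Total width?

496 px

Total width: 2·40 + 3·120 + 2·28 = 496 px.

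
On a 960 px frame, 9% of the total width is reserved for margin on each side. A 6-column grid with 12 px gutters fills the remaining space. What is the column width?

Each margin = 9% of 960 = 86.4 px; content = 960 − 2·86.4 = 787.2 px.
787.2 − 5·12 = 727.2; ÷6 gives c = 121.2 px.

121.2 px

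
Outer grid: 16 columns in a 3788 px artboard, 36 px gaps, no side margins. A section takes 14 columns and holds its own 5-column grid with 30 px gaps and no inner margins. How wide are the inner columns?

Subtracting 15 gaps of 36 leaves 3248 for 16 columns, so c = 203 px.
14 columns plus 13 gaps: 2842 + 468 = 3310 px.
5 columns + 4 gaps: 5d + 4·30 = 3310.
5d = 3310 − 120 = 3190, so d = 638 px.

638 px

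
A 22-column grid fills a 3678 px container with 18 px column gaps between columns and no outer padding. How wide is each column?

22 columns + 21 column gaps: 22c + 21·18 = 3678.
22c = 3678 − 378 = 3300, so c = 150 px.

150 px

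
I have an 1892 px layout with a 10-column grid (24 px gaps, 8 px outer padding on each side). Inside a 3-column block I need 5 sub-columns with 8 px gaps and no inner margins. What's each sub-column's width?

Take off 16 px of margins, leaving 1876 px.
1876 − 9·24 = 1660; ÷10 gives c = 166 px.
3 columns plus 2 gaps: 498 + 48 = 546 px.
5d + 4·8 = 546 → 5d = 514 → d = 102.8 px.

102.8 px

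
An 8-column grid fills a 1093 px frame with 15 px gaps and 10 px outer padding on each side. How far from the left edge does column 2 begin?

146 px

Take off 20 px of margins, leaving 1073 px.
8c + 7·15 = 1073 → 8c = 968 → c = 121 px.
Column 2 starts at margin + 1·(column + gutter) = 10 + 1·136 = 146 px.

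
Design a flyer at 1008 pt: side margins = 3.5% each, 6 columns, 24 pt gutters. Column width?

136.24 pt

1008 × (1 − 2·3.5%) = 1008 × 93% = 937.44 pt for the columns.
Subtracting 5 gutters of 24 leaves 817.44 for 6 columns, so c = 136.24 pt.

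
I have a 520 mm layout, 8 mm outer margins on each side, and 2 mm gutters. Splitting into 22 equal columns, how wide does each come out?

21 mm

Content width = 520 − 2·8 = 504 mm.
504 − 21·2 = 462; ÷22 gives c = 21 mm.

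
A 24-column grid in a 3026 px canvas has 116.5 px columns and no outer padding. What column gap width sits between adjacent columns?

10 px

Columns use 2796 px, leaving 230 px across 23 column gaps = 10 px each.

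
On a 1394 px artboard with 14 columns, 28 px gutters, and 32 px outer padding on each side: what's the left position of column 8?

Take off 64 px of margins, leaving 1330 px.
14 columns + 13 gutters: 14c + 13·28 = 1330.
14c = 1330 − 364 = 966, so c = 69 px.
Each column+gutter stride is 97 px; 7 of them past the 32 px margin is 32 + 679 = 711 px.

711 px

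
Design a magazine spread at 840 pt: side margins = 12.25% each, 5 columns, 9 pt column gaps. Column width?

119.64 pt

Each margin = 12.25% of 840 = 102.9 pt; content = 840 − 2·102.9 = 634.2 pt.
Subtracting 4 column gaps of 9 leaves 598.2 for 5 columns, so c = 119.64 pt.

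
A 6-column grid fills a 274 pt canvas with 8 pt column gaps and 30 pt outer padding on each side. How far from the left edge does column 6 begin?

215 pt

Content = 274 − 2·30 = 214 pt.
Subtracting 5 column gaps of 8 leaves 174 for 6 columns, so c = 29 pt.
Before column 6: the margin + 5 columns + 5 column gaps.
Offset = 30 + 5·(29 + 8) = 30 + 185 = 215 pt.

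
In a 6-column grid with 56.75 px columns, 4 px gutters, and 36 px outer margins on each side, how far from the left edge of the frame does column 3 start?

157.5 px

Before column 3: the margin + 2 columns + 2 gutters.
Offset = 36 + 2·(56.75 + 4) = 36 + 121.5 = 157.5 px.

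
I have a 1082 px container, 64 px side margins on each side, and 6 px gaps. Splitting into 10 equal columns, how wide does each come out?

90 px

Take off 128 px of margins, leaving 954 px.
954 − 9·6 = 900; ÷10 gives c = 90 px.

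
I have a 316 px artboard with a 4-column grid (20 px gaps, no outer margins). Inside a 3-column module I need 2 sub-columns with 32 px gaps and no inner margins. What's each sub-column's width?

Subtracting 3 gaps of 20 leaves 256 for 4 columns, so c = 64 px.
3-column span = 3·64 + 2·20 = 232 px.
Subtracting 1 gap of 32 leaves 200 for 2 columns, so d = 100 px.

100 px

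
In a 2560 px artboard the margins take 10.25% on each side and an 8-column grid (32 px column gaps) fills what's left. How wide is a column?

226.4 px

Each margin = 10.25% of 2560 = 262.4 px; content = 2560 − 2·262.4 = 2035.2 px.
Subtracting 7 column gaps of 32 leaves 1811.2 for 8 columns, so c = 226.4 px.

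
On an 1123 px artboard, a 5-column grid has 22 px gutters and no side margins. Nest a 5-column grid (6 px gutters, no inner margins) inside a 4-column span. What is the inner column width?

1123 − 4·22 = 1035; ÷5 gives c = 207 px.
Span of 4: 4·207 + 3·22 = 828 + 66 = 894 px.
5d + 4·6 = 894 → 5d = 870 → d = 174 px.

174 px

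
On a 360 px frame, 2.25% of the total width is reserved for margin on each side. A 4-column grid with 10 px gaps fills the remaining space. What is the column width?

360 × (1 − 2·2.25%) = 360 × 95.5% = 343.8 px for the columns.
343.8 − 3·10 = 313.8; ÷4 gives c = 78.45 px.

78.45 px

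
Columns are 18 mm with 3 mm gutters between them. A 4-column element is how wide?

4-column span = 4·18 + 3·3 = 81 mm.

81 mm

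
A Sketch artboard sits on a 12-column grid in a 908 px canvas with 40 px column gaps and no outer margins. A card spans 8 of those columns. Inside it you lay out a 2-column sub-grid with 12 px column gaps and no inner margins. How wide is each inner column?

290 px

908 − 11·40 = 468; ÷12 gives c = 39 px.
8-column span = 8·39 + 7·40 = 592 px.
592 − 1·12 = 580; ÷2 gives d = 290 px.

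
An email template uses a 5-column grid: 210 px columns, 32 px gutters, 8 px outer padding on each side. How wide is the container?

Total width: 2·8 + 5·210 + 4·32 = 1194 px.

1194 px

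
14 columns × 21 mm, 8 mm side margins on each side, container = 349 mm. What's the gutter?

Inside the margins: 349 − 16 = 333 mm.
14·21 + 13g = 333 → 13g = 39 → g = 3 mm.

3 mm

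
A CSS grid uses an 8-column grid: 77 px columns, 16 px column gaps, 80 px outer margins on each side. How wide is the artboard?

Artboard = 2·80 + 8·77 + 7·16 = 160 + 616 + 112 = 888 px.

888 px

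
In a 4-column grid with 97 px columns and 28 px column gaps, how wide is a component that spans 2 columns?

Span of 2: 2·97 + 1·28 = 194 + 28 = 222 px.

222 px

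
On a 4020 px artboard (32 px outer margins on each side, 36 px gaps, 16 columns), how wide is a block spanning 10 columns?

2459 px

Take off 64 px of margins, leaving 3956 px.
16 columns + 15 gaps: 16c + 15·36 = 3956.
16c = 3956 − 540 = 3416, so c = 213.5 px.
10-column span = 10·213.5 + 9·36 = 2459 px.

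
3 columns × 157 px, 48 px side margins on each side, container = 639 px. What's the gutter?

36 px

Content width = 639 − 2·48 = 543 px.
3·157 + 2g = 543 → 2g = 72 → g = 36 px.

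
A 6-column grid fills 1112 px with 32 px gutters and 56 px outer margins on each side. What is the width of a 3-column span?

484 px

Content width = 1112 − 2·56 = 1000 px.
6c + 5·32 = 1000 → 6c = 840 → c = 140 px.
3 columns plus 2 gutters: 420 + 64 = 484 px.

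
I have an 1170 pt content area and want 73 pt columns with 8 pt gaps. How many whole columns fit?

k columns need k·73 + (k−1)·8 = k·81 − 8.
k·81 − 8 ≤ 1170 → k ≤ 1178 / 81 ≈ 14.54, so k = 14.

14 columns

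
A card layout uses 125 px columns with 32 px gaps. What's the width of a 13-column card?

2009 px

13-column span = 13·125 + 12·32 = 2009 px.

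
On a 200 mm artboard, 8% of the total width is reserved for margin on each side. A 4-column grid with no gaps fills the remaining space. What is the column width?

200 × (1 − 2·8%) = 200 × 84% = 168 mm for the columns.
4c = 168 → c = 42 mm.

42 mm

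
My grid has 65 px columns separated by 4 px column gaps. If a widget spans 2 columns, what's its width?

2 columns plus 1 column gap: 130 + 4 = 134 px.

134 px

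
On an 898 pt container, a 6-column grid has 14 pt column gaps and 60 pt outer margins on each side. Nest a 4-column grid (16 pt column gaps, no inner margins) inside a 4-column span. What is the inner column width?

116.5 pt

Take off 120 pt of margins, leaving 778 pt.
6 columns + 5 column gaps: 6c + 5·14 = 778.
6c = 778 − 70 = 708, so c = 118 pt.
4-column span = 4·118 + 3·14 = 514 pt.
514 − 3·16 = 466; ÷4 gives d = 116.5 pt.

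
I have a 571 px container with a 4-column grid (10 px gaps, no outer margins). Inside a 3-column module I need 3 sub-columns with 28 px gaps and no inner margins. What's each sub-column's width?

123.25 px

571 − 3·10 = 541; ÷4 gives c = 135.25 px.
Span of 3: 3·135.25 + 2·10 = 405.75 + 20 = 425.75 px.
3 columns + 2 gaps: 3d + 2·28 = 425.75.
3d = 425.75 − 56 = 369.75, so d = 123.25 px.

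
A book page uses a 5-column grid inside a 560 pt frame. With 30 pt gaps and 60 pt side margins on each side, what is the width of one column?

Take off 120 pt of margins, leaving 440 pt.
Subtracting 4 gaps of 30 leaves 320 for 5 columns, so c = 64 pt.

64 pt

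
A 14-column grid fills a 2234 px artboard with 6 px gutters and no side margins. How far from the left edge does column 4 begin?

480 px

Subtracting 13 gutters of 6 leaves 2156 for 14 columns, so c = 154 px.
Each column+gutter stride is 160 px; with no margin, 3 of them is 480 px.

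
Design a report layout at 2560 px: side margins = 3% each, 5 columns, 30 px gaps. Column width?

Margins: 3% × 2560 = 76.8 px each, so content = 2560 − 153.6 = 2406.4 px.
Subtracting 4 gaps of 30 leaves 2286.4 for 5 columns, so c = 457.28 px.

457.28 px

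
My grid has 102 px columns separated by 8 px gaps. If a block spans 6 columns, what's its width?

6 columns plus 5 gaps: 612 + 40 = 652 px.

652 px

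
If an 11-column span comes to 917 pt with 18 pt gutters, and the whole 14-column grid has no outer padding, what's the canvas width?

1172 pt

917 − 10·18 = 737; ÷11 gives c = 67 pt.
Canvas = 14·67 + 13·18 = 938 + 234 = 1172 pt.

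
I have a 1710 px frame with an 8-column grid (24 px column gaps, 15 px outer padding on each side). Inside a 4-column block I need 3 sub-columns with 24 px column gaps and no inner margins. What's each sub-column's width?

Subtract both margins: 1710 − 2·15 = 1680 px.
8c + 7·24 = 1680 → 8c = 1512 → c = 189 px.
Span of 4: 4·189 + 3·24 = 756 + 72 = 828 px.
3d + 2·24 = 828 → 3d = 780 → d = 260 px.

260 px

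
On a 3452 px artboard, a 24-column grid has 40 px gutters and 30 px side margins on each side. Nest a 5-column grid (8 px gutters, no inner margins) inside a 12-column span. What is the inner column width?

328.8 px

Inside the margins: 3452 − 60 = 3392 px.
Subtracting 23 gutters of 40 leaves 2472 for 24 columns, so c = 103 px.
12-column span = 12·103 + 11·40 = 1676 px.
Subtracting 4 gutters of 8 leaves 1644 for 5 columns, so d = 328.8 px.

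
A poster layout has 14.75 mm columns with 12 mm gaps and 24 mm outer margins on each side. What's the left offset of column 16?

425.25 mm

Before column 16: the margin + 15 columns + 15 gaps.
Offset = 24 + 15·(14.75 + 12) = 24 + 401.25 = 425.25 mm.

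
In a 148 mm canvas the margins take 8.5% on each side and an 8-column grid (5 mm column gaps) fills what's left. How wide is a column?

10.98 mm

148 × (1 − 2·8.5%) = 148 × 83% = 122.84 mm for the columns.
8 columns + 7 column gaps: 8c + 7·5 = 122.84.
8c = 122.84 − 35 = 87.84, so c = 10.98 mm.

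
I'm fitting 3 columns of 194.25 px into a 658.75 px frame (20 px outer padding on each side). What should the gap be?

Subtract both margins: 658.75 − 2·20 = 618.75 px.
3·194.25 + 2g = 618.75 → 2g = 36 → g = 18 px.

18 px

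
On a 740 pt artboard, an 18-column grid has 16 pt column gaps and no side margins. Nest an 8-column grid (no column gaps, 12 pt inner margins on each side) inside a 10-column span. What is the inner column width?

47.5 pt

Subtracting 17 column gaps of 16 leaves 468 for 18 columns, so c = 26 pt.
Span of 10: 10·26 + 9·16 = 260 + 144 = 404 pt.
Inner content = 404 − 2·12 = 380 pt.
With no column gaps, each column is 380/8 = 47.5 pt.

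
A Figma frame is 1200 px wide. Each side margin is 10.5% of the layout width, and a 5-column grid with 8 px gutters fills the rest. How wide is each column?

1200 × (1 − 2·10.5%) = 1200 × 79% = 948 px for the columns.
5c + 4·8 = 948 → 5c = 916 → c = 183.2 px.

183.2 px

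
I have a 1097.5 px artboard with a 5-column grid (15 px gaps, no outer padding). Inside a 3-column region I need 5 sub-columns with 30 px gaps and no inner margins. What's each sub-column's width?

106.5 px

1097.5 − 4·15 = 1037.5; ÷5 gives c = 207.5 px.
3-column span = 3·207.5 + 2·15 = 652.5 px.
Subtracting 4 gaps of 30 leaves 532.5 for 5 columns, so d = 106.5 px.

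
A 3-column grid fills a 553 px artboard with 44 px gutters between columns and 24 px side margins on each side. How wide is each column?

Inside the margins: 553 − 48 = 505 px.
Subtracting 2 gutters of 44 leaves 417 for 3 columns, so c = 139 px.

139 px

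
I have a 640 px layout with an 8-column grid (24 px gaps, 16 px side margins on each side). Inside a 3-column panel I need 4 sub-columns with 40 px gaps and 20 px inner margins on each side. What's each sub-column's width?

13.25 px

Outer content = 640 − 2·16 = 608 px.
608 − 7·24 = 440; ÷8 gives c = 55 px.
3 columns plus 2 gaps: 165 + 48 = 213 px.
Inner content = 213 − 2·20 = 173 px.
4 columns + 3 gaps: 4d + 3·40 = 173.
4d = 173 − 120 = 53, so d = 13.25 px.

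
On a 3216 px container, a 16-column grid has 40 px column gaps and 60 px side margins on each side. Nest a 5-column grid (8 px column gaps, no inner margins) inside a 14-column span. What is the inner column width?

Subtract both margins: 3216 − 2·60 = 3096 px.
3096 − 15·40 = 2496; ÷16 gives c = 156 px.
Span of 14: 14·156 + 13·40 = 2184 + 520 = 2704 px.
Subtracting 4 column gaps of 8 leaves 2672 for 5 columns, so d = 534.4 px.

534.4 px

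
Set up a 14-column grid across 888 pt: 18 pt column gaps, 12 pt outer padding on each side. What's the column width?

45 pt

Subtract both margins: 888 − 2·12 = 864 pt.
14c + 13·18 = 864 → 14c = 630 → c = 45 pt.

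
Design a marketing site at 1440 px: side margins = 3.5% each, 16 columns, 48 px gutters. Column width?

38.7 px

Margins: 3.5% × 1440 = 50.4 px each, so content = 1440 − 100.8 = 1339.2 px.
1339.2 − 15·48 = 619.2; ÷16 gives c = 38.7 px.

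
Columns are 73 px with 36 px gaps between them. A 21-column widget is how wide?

21-column span = 21·73 + 20·36 = 2253 px.

2253 px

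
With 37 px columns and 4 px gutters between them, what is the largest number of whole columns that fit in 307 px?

7 columns: 7·37 + 6·4 = 283 px ≤ 307.
8 columns: 324 px > 307. So 7.

7 columns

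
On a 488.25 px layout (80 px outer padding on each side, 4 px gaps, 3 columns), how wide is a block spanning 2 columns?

Content width = 488.25 − 2·80 = 328.25 px.
3 columns + 2 gaps: 3c + 2·4 = 328.25.
3c = 328.25 − 8 = 320.25, so c = 106.75 px.
2 columns plus 1 gap: 213.5 + 4 = 217.5 px.

217.5 px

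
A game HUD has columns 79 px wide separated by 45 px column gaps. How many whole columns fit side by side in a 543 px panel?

4 columns

Each extra column adds 79 + 45 = 124 px.
(543 + 45) / 124 = 4.74, so 4 columns fit.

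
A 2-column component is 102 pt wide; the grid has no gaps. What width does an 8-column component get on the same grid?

2c = 102 → c = 51 pt.
With no gaps, 8 columns span 8·51 = 408 pt.

408 pt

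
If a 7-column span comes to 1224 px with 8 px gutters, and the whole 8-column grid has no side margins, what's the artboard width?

Subtracting 6 gutters of 8 leaves 1176 for 7 columns, so c = 168 px.
Summing: 1344 + 56 = 1400 px.

1400 px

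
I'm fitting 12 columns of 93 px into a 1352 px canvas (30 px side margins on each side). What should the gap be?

16 px

Content width = 1352 − 2·30 = 1292 px.
Columns use 1116 px, leaving 176 px across 11 gaps = 16 px each.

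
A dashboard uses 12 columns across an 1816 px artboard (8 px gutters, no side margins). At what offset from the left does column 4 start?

456 px

1816 − 11·8 = 1728; ÷12 gives c = 144 px.
No margin, so column 4 starts at 3·(column + gutter) = 3·152 = 456 px.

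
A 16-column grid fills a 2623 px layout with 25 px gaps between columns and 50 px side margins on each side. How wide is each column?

134.25 px

Content width = 2623 − 2·50 = 2523 px.
2523 − 15·25 = 2148; ÷16 gives c = 134.25 px.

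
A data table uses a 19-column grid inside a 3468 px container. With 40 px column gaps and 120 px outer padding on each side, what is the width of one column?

132 px

Content width = 3468 − 2·120 = 3228 px.
Subtracting 18 column gaps of 40 leaves 2508 for 19 columns, so c = 132 px.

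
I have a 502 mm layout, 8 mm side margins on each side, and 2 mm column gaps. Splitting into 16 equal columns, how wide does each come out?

28.5 mm

Inside the margins: 502 − 16 = 486 mm.
Subtracting 15 column gaps of 2 leaves 456 for 16 columns, so c = 28.5 mm.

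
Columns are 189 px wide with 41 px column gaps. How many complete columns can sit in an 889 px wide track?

Each extra column adds 189 + 41 = 230 px.
(889 + 41) / 230 = 4.04, so 4 columns fit.

4 columns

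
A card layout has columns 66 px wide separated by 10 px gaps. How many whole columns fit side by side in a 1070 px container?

k columns need k·66 + (k−1)·10 = k·76 − 10.
k·76 − 10 ≤ 1070 → k ≤ 1080 / 76 ≈ 14.21, so k = 14.

14 columns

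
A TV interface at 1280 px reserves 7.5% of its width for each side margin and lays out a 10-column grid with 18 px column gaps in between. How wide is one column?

Margins: 7.5% × 1280 = 96 px each, so content = 1280 − 192 = 1088 px.
1088 − 9·18 = 926; ÷10 gives c = 92.6 px.

92.6 px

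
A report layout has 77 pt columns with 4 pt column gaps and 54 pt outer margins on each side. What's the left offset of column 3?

216 pt

Before column 3: the margin + 2 columns + 2 column gaps.
Offset = 54 + 2·(77 + 4) = 54 + 162 = 216 pt.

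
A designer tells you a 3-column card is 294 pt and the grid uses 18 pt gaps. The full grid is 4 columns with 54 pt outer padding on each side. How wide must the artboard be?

294 − 2·18 = 258; ÷3 gives c = 86 pt.
Artboard = 2·54 + 4·86 + 3·18 = 108 + 344 + 54 = 506 pt.

506 pt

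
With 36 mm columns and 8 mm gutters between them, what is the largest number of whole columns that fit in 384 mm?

Each extra column adds 36 + 8 = 44 mm.
(384 + 8) / 44 = 8.91, so 8 columns fit.

8 columns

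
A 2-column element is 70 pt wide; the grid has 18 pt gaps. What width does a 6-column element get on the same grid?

246 pt

2c + 1·18 = 70 → 2c = 52 → c = 26 pt.
Span of 6: 6·26 + 5·18 = 156 + 90 = 246 pt.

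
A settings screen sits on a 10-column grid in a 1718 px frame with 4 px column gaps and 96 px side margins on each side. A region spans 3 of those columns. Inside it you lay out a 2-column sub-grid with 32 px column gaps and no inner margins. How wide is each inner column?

211.5 px

Inside the margins: 1718 − 192 = 1526 px.
1526 − 9·4 = 1490; ÷10 gives c = 149 px.
3-column span = 3·149 + 2·4 = 455 px.
455 − 1·32 = 423; ÷2 gives d = 211.5 px.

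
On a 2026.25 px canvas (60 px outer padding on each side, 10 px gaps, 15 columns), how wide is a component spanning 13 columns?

Inside the margins: 2026.25 − 120 = 1906.25 px.
15 columns + 14 gaps: 15c + 14·10 = 1906.25.
15c = 1906.25 − 140 = 1766.25, so c = 117.75 px.
Span of 13: 13·117.75 + 12·10 = 1530.75 + 120 = 1650.75 px.

1650.75 px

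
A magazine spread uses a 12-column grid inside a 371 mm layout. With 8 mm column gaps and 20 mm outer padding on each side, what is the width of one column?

20.25 mm

Take off 40 mm of margins, leaving 331 mm.
12 columns + 11 column gaps: 12c + 11·8 = 331.
12c = 331 − 88 = 243, so c = 20.25 mm.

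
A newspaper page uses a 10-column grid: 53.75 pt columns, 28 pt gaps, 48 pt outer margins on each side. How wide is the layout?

Layout = 2·48 + 10·53.75 + 9·28 = 96 + 537.5 + 252 = 885.5 pt.

885.5 pt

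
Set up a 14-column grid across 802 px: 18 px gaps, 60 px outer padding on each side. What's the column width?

Content width = 802 − 2·60 = 682 px.
682 − 13·18 = 448; ÷14 gives c = 32 px.

32 px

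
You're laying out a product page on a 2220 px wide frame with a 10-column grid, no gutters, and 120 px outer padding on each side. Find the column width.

Content width = 2220 − 2·120 = 1980 px.
With no gutters, each column is 1980/10 = 198 px.

198 px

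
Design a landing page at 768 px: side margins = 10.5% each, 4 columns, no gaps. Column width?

151.68 px

Each margin = 10.5% of 768 = 80.64 px; content = 768 − 2·80.64 = 606.72 px.
4c = 606.72 → c = 151.68 px.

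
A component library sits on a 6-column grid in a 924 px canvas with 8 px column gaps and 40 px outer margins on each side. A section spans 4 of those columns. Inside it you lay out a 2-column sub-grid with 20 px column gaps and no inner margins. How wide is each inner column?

Outer content = 924 − 2·40 = 844 px.
6 columns + 5 column gaps: 6c + 5·8 = 844.
6c = 844 − 40 = 804, so c = 134 px.
Span of 4: 4·134 + 3·8 = 536 + 24 = 560 px.
560 − 1·20 = 540; ÷2 gives d = 270 px.

270 px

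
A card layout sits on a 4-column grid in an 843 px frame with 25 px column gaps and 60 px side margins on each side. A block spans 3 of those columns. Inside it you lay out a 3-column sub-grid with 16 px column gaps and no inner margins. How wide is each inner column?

Subtract both margins: 843 − 2·60 = 723 px.
4c + 3·25 = 723 → 4c = 648 → c = 162 px.
Span of 3: 3·162 + 2·25 = 486 + 50 = 536 px.
3 columns + 2 column gaps: 3d + 2·16 = 536.
3d = 536 − 32 = 504, so d = 168 px.

168 px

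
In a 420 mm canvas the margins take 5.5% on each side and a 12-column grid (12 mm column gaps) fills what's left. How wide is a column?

Each margin = 5.5% of 420 = 23.1 mm; content = 420 − 2·23.1 = 373.8 mm.
Subtracting 11 column gaps of 12 leaves 241.8 for 12 columns, so c = 20.15 mm.

20.15 mm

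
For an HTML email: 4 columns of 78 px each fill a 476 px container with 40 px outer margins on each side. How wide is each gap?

Content width = 476 − 2·40 = 396 px.
Columns use 312 px, leaving 84 px across 3 gaps = 28 px each.

28 px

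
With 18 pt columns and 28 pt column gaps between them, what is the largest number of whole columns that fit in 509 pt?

11 columns

Each extra column adds 18 + 28 = 46 pt.
(509 + 28) / 46 = 11.67, so 11 columns fit.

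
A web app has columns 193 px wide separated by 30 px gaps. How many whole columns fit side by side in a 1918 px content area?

8 columns

k columns need k·193 + (k−1)·30 = k·223 − 30.
k·223 − 30 ≤ 1918 → k ≤ 1948 / 223 ≈ 8.74, so k = 8.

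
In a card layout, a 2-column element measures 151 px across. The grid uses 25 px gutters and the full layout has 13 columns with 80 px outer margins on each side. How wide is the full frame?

1279 px

Subtracting 1 gutter of 25 leaves 126 for 2 columns, so c = 63 px.
Frame = 2·80 + 13·63 + 12·25 = 160 + 819 + 300 = 1279 px.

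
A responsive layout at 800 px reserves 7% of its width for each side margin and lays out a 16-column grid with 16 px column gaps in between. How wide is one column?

800 × (1 − 2·7%) = 800 × 86% = 688 px for the columns.
688 − 15·16 = 448; ÷16 gives c = 28 px.

28 px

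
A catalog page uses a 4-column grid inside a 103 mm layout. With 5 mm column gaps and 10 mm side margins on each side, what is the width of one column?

17 mm

Take off 20 mm of margins, leaving 83 mm.
4c + 3·5 = 83 → 4c = 68 → c = 17 mm.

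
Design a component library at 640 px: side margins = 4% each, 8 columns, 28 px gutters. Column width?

Each margin = 4% of 640 = 25.6 px; content = 640 − 2·25.6 = 588.8 px.
588.8 − 7·28 = 392.8; ÷8 gives c = 49.1 px.

49.1 px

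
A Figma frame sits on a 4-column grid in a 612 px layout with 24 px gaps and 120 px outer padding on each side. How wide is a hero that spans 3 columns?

273 px

Content width = 612 − 2·120 = 372 px.
4c + 3·24 = 372 → 4c = 300 → c = 75 px.
3 columns plus 2 gaps: 225 + 48 = 273 px.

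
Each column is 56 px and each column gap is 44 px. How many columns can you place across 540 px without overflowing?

Each extra column adds 56 + 44 = 100 px.
(540 + 44) / 100 = 5.84, so 5 columns fit.

5 columns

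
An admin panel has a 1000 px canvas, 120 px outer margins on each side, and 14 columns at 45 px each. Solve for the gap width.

10 px

Subtract both margins: 1000 − 2·120 = 760 px.
14·45 + 13g = 760 → 13g = 130 → g = 10 px.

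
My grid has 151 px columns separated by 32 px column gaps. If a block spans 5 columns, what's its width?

883 px

Span of 5: 5·151 + 4·32 = 755 + 128 = 883 px.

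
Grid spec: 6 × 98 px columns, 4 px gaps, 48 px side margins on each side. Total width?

Adding margins, columns and gutters: 96 + 588 + 20 = 704 px.

704 px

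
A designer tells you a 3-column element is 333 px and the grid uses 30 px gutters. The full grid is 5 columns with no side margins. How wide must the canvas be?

Subtracting 2 gutters of 30 leaves 273 for 3 columns, so c = 91 px.
Canvas = 5·91 + 4·30 = 455 + 120 = 575 px.

575 px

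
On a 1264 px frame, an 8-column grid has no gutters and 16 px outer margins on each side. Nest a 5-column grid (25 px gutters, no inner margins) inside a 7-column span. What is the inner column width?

Inside the margins: 1264 − 32 = 1232 px.
With no gutters, each column is 1232/8 = 154 px.
7-column span = 7·154 = 1078 px.
5 columns + 4 gutters: 5d + 4·25 = 1078.
5d = 1078 − 100 = 978, so d = 195.6 px.

195.6 px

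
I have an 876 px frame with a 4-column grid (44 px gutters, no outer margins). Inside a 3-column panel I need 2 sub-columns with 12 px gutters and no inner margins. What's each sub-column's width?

4 columns + 3 gutters: 4c + 3·44 = 876.
4c = 876 − 132 = 744, so c = 186 px.
3 columns plus 2 gutters: 558 + 88 = 646 px.
646 − 1·12 = 634; ÷2 gives d = 317 px.

317 px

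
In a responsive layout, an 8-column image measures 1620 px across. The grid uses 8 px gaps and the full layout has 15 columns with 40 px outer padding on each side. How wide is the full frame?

1620 − 7·8 = 1564; ÷8 gives c = 195.5 px.
Adding margins, columns and gutters: 80 + 2932.5 + 112 = 3124.5 px.

3124.5 px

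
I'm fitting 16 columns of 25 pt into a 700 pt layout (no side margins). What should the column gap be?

16·25 + 15g = 700 → 15g = 300 → g = 20 pt.

20 pt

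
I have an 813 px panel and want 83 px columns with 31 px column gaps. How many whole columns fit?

k columns need k·83 + (k−1)·31 = k·114 − 31.
k·114 − 31 ≤ 813 → k ≤ 844 / 114 ≈ 7.40, so k = 7.

7 columns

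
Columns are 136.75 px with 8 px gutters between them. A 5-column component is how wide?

5-column span = 5·136.75 + 4·8 = 715.75 px.

715.75 px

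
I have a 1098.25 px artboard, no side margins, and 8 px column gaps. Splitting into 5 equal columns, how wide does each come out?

1098.25 − 4·8 = 1066.25; ÷5 gives c = 213.25 px.

213.25 px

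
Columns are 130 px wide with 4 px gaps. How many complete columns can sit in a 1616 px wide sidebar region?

Each extra column adds 130 + 4 = 134 px.
(1616 + 4) / 134 = 12.09, so 12 columns fit.

12 columns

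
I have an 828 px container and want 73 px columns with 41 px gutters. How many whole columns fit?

k columns need k·73 + (k−1)·41 = k·114 − 41.
k·114 − 41 ≤ 828 → k ≤ 869 / 114 ≈ 7.62, so k = 7.

7 columns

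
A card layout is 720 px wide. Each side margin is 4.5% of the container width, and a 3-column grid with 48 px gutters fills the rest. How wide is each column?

186.4 px

Margins: 4.5% × 720 = 32.4 px each, so content = 720 − 64.8 = 655.2 px.
3c + 2·48 = 655.2 → 3c = 559.2 → c = 186.4 px.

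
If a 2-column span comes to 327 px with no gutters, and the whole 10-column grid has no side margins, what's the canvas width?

With no gutters, each column is 327/2 = 163.5 px.
Summing: 1635 = 1635 px.

1635 px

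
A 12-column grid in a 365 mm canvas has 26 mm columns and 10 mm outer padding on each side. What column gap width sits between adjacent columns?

3 mm

Inside the margins: 365 − 20 = 345 mm.
12 columns take 12·26 = 312 mm; remaining 33 splits into 11 column gaps.
g = 33 / 11 = 3 mm.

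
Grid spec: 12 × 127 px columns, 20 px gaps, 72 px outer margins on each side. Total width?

1888 px

Adding margins, columns and gutters: 144 + 1524 + 220 = 1888 px.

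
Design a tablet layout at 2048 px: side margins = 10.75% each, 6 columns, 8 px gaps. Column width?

261.28 px

Margins: 10.75% × 2048 = 220.16 px each, so content = 2048 − 440.32 = 1607.68 px.
6c + 5·8 = 1607.68 → 6c = 1567.68 → c = 261.28 px.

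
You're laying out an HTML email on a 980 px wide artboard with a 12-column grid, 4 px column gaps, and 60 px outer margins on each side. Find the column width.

Take off 120 px of margins, leaving 860 px.
12 columns + 11 column gaps: 12c + 11·4 = 860.
12c = 860 − 44 = 816, so c = 68 px.

68 px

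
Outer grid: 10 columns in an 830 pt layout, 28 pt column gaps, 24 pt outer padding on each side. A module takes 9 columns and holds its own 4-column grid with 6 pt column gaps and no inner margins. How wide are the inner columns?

170.75 pt

Take off 48 pt of margins, leaving 782 pt.
10 columns + 9 column gaps: 10c + 9·28 = 782.
10c = 782 − 252 = 530, so c = 53 pt.
9 columns plus 8 column gaps: 477 + 224 = 701 pt.
Subtracting 3 column gaps of 6 leaves 683 for 4 columns, so d = 170.75 pt.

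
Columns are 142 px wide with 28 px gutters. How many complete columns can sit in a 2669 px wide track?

15 columns

Each extra column adds 142 + 28 = 170 px.
(2669 + 28) / 170 = 15.86, so 15 columns fit.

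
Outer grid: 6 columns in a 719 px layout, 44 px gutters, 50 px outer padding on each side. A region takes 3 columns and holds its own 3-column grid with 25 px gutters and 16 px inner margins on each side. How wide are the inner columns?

68.5 px

Take off 100 px of margins, leaving 619 px.
6c + 5·44 = 619 → 6c = 399 → c = 66.5 px.
Span of 3: 3·66.5 + 2·44 = 199.5 + 88 = 287.5 px.
Inner content = 287.5 − 2·16 = 255.5 px.
3 columns + 2 gutters: 3d + 2·25 = 255.5.
3d = 255.5 − 50 = 205.5, so d = 68.5 px.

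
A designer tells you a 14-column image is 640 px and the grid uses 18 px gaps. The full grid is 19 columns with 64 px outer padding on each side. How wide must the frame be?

1003 px

Subtracting 13 gaps of 18 leaves 406 for 14 columns, so c = 29 px.
Total width: 2·64 + 19·29 + 18·18 = 1003 px.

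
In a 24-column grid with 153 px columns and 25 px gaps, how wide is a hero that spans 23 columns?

23-column span = 23·153 + 22·25 = 4069 px.

4069 px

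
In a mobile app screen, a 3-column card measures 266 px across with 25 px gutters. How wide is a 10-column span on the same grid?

945 px

3c + 2·25 = 266 → 3c = 216 → c = 72 px.
10 columns plus 9 gutters: 720 + 225 = 945 px.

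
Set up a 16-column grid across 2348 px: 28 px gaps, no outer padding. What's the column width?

16c + 15·28 = 2348 → 16c = 1928 → c = 120.5 px.

120.5 px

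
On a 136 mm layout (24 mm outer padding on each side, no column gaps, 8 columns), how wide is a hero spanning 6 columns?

Subtract both margins: 136 − 2·24 = 88 mm.
With no column gaps, each column is 88/8 = 11 mm.
With no column gaps, 6 columns span 6·11 = 66 mm.

66 mm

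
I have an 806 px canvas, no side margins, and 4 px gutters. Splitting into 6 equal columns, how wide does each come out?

Subtracting 5 gutters of 4 leaves 786 for 6 columns, so c = 131 px.

131 px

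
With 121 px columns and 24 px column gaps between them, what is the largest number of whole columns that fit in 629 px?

Each extra column adds 121 + 24 = 145 px.
(629 + 24) / 145 = 4.50, so 4 columns fit.

4 columns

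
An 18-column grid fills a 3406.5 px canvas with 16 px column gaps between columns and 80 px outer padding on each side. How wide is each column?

165.25 px

Inside the margins: 3406.5 − 160 = 3246.5 px.
Subtracting 17 column gaps of 16 leaves 2974.5 for 18 columns, so c = 165.25 px.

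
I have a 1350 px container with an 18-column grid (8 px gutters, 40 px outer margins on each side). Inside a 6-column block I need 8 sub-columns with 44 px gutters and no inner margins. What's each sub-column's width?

Take off 80 px of margins, leaving 1270 px.
18c + 17·8 = 1270 → 18c = 1134 → c = 63 px.
6-column span = 6·63 + 5·8 = 418 px.
8 columns + 7 gutters: 8d + 7·44 = 418.
8d = 418 − 308 = 110, so d = 13.75 px.

13.75 px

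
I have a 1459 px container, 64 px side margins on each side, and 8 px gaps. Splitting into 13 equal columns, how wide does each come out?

95 px

Inside the margins: 1459 − 128 = 1331 px.
1331 − 12·8 = 1235; ÷13 gives c = 95 px.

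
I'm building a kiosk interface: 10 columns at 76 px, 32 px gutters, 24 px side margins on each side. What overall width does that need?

Adding margins, columns and gutters: 48 + 760 + 288 = 1096 px.

1096 px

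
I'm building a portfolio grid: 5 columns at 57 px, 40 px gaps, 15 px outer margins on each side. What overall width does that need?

475 px

Frame = 2·15 + 5·57 + 4·40 = 30 + 285 + 160 = 475 px.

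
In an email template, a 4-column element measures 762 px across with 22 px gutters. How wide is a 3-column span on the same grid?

566 px

762 − 3·22 = 696; ÷4 gives c = 174 px.
3 columns plus 2 gutters: 522 + 44 = 566 px.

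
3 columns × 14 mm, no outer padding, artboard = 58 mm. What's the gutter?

8 mm

Columns use 42 mm, leaving 16 mm across 2 gutters = 8 mm each.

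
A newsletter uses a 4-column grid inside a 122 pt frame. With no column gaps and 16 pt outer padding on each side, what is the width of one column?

Subtract both margins: 122 − 2·16 = 90 pt.
4c = 90 → c = 22.5 pt.

22.5 pt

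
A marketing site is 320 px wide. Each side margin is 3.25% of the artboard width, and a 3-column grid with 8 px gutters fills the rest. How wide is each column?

94.4 px

Margins: 3.25% × 320 = 10.4 px each, so content = 320 − 20.8 = 299.2 px.
299.2 − 2·8 = 283.2; ÷3 gives c = 94.4 px.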